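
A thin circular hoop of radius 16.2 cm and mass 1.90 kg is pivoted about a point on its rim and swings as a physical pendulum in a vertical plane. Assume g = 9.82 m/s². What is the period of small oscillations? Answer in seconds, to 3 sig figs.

I_cm = mr² = 0.04986 kg·m². The pivot is at distance d = 0.162 m from the centre of mass.
By the parallel-axis theorem, I = I_cm + md² = 0.04986 + 0.04986 = 0.09973 kg·m².
T = 2π√(I/(mgd)) = 2π√(0.09973/(1.90 × 9.82 × 0.162)) = 1.14 s.

1.14 s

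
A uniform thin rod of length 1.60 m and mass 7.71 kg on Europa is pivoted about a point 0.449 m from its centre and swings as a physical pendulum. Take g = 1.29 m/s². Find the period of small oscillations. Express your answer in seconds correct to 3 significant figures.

5.32 s

For a physical pendulum T = 2π√(I/(mgd)), with d = 0.4490 m from pivot to centre of mass.
I_cm = mL²/12 = 7.71 × 1.60²/12 = 1.645 kg·m²; I = I_cm + md² = 1.645 + 7.71 × 0.4490² = 3.199 kg·m².
T = 2π√(3.199/(7.71 × 1.29 × 0.4490)) = 5.32 s.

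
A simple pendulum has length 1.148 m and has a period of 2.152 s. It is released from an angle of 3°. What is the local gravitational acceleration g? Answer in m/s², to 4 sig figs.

From T = 2π√(L/g), g = 4π²L/T² = 4π² × 1.148/2.1520² = 9.786 m/s².

9.786 m/s²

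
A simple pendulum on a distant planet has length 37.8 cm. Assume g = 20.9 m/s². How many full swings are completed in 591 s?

T = 2π√(L/g) = 2π√(0.378/20.9) = 0.8450 s.
Number of complete oscillations = ⌊591/0.8450⌋ = ⌊699.4⌋ = 699.

699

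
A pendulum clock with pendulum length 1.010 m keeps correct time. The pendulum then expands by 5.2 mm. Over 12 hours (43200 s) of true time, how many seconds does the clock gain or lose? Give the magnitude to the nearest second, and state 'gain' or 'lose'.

lose 111 s

T ∝ √L, so T'/T = √(1.01520/1.010) = 1.00257.
In 43200 s of true time the clock registers 43200/1.00257 = 43089.2 s, so it loses 111 s.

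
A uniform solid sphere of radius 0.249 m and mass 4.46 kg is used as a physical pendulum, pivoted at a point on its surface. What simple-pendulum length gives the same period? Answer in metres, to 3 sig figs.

0.349 m

The equivalent simple-pendulum length is L_eq = I/(md), where I is about the pivot and d = 0.2490 m.
I_cm = (2/5)mR² = 0.1106 kg·m², so I = I_cm + md² = 0.1106 + 0.2765 = 0.3871 kg·m².
L_eq = 0.3871/(4.46 × 0.2490) = 0.349 m.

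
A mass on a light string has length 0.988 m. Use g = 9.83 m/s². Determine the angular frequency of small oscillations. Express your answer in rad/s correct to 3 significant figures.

3.15 rad/s

ω = √(g/L) = √(9.83/0.988) = 3.15 rad/s.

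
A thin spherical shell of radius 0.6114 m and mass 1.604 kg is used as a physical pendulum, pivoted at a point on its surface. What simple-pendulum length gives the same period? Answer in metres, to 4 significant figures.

The equivalent simple-pendulum length is L_eq = I/(md), where I is about the pivot and d = 0.61140 m.
I_cm = (2/3)mR² = 0.39973 kg·m², so I = I_cm + md² = 0.39973 + 0.59959 = 0.99932 kg·m².
L_eq = 0.99932/(1.604 × 0.61140) = 1.019 m.

1.019 m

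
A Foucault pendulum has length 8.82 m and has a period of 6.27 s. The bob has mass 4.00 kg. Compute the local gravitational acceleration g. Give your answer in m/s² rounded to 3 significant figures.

From T = 2π√(L/g), g = 4π²L/T² = 4π² × 8.82/6.270² = 8.86 m/s².

8.86 m/s²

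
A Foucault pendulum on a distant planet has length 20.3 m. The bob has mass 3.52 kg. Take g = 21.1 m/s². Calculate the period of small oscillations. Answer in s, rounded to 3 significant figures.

T = 2π√(L/g) = 2π√(20.3/21.1) = 2π × 0.9809 = 6.16 s.

6.16 s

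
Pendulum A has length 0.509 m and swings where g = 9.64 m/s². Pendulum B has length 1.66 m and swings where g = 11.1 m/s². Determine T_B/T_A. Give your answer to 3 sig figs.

T = 2π√(L/g), so T_B/T_A = √((L_B/g_B)/(L_A/g_A)) = √((1.66/11.1)/(0.509/9.64)) = 1.68.

1.68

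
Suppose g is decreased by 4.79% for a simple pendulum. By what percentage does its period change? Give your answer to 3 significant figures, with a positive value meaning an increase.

T ∝ 1/√g, so T'/T = 1/√(0.9521) = 1.025.
Percentage change in T = (1.025 − 1) × 100% = 2.48%.

2.48%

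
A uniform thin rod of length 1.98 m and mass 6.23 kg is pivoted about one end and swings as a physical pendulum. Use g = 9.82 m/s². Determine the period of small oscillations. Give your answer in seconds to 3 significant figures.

For a physical pendulum T = 2π√(I/(mgd)), with d = 0.9900 m from pivot to centre of mass.
I_cm = mL²/12 = 6.23 × 1.98²/12 = 2.035 kg·m²; I = I_cm + md² = 2.035 + 6.23 × 0.9900² = 8.141 kg·m².
T = 2π√(8.141/(6.23 × 9.82 × 0.9900)) = 2.30 s.

2.30 s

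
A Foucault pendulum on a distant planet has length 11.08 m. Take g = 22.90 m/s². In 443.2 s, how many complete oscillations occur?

T = 2π√(L/g) = 2π√(11.08/22.90) = 4.3705 s.
Number of complete oscillations = ⌊443.2/4.3705⌋ = ⌊101.41⌋ = 101.

101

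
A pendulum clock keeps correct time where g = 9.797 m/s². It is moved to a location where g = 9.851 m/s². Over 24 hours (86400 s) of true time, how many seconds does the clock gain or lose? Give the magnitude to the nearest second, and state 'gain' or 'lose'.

gain 238 s

The clock's period scales as T ∝ 1/√g, so T'/T = √(9.797/9.851) = 0.997255.
In 86400 s of true time the clock registers 86400/0.997255 = 86637.8 s, so it gains 238 s.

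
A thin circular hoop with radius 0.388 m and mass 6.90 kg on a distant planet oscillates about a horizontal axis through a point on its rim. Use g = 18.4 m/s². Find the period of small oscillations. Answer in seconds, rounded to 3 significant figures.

I_cm = mr² = 1.039 kg·m². The pivot is at distance d = 0.388 m from the centre of mass.
By the parallel-axis theorem, I = I_cm + md² = 1.039 + 1.039 = 2.078 kg·m².
T = 2π√(I/(mgd)) = 2π√(2.078/(6.90 × 18.4 × 0.388)) = 1.29 s.

1.29 s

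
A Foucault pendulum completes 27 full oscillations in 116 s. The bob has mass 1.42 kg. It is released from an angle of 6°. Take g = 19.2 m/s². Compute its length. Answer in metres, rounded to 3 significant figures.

8.98 m

T = 116/27 = 4.296 s.
From T = 2π√(L/g), L = gT²/(4π²) = 19.2 × 4.296²/(4π²) = 8.98 m.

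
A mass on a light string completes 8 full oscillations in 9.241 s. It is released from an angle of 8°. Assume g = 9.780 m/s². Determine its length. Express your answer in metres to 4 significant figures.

T = 9.241/8 = 1.1551 s.
From T = 2π√(L/g), L = gT²/(4π²) = 9.780 × 1.1551²/(4π²) = 0.3305 m.

0.3305 m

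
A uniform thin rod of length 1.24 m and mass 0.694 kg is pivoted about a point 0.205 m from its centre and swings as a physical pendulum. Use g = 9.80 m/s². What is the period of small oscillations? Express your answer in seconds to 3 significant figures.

For a physical pendulum T = 2π√(I/(mgd)), with d = 0.2050 m from pivot to centre of mass.
I_cm = mL²/12 = 0.694 × 1.24²/12 = 0.08892 kg·m²; I = I_cm + md² = 0.08892 + 0.694 × 0.2050² = 0.1181 kg·m².
T = 2π√(0.1181/(0.694 × 9.80 × 0.2050)) = 1.83 s.

1.83 s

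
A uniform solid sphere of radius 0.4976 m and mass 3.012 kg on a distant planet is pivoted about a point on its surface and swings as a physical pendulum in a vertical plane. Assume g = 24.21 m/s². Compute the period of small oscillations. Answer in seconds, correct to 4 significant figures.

1.066 s

I_cm = (2/5)mr² = 0.29832 kg·m². The pivot is at distance d = 0.4976 m from the centre of mass.
By the parallel-axis theorem, I = I_cm + md² = 0.29832 + 0.74579 = 1.0441 kg·m².
T = 2π√(I/(mgd)) = 2π√(1.0441/(3.012 × 24.21 × 0.4976)) = 1.066 s.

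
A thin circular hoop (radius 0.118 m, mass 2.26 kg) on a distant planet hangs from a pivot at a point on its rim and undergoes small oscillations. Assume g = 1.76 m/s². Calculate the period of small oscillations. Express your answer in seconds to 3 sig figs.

I_cm = mr² = 0.03147 kg·m². The pivot is at distance d = 0.118 m from the centre of mass.
By the parallel-axis theorem, I = I_cm + md² = 0.03147 + 0.03147 = 0.06294 kg·m².
T = 2π√(I/(mgd)) = 2π√(0.06294/(2.26 × 1.76 × 0.118)) = 2.30 s.

2.30 s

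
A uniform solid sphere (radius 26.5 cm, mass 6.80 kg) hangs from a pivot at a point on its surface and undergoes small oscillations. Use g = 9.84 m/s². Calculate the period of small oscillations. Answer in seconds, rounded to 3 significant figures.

1.22 s

I_cm = (2/5)mr² = 0.1910 kg·m². The pivot is at distance d = 0.265 m from the centre of mass.
By the parallel-axis theorem, I = I_cm + md² = 0.1910 + 0.4775 = 0.6685 kg·m².
T = 2π√(I/(mgd)) = 2π√(0.6685/(6.80 × 9.84 × 0.265)) = 1.22 s.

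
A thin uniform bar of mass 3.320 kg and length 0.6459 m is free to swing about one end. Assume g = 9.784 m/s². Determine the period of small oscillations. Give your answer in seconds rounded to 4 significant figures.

1.318 s

For a physical pendulum T = 2π√(I/(mgd)), with d = 0.32295 m from pivot to centre of mass.
I_cm = mL²/12 = 3.320 × 0.6459²/12 = 0.11542 kg·m²; I = I_cm + md² = 0.11542 + 3.320 × 0.32295² = 0.46169 kg·m².
T = 2π√(0.46169/(3.320 × 9.784 × 0.32295)) = 1.318 s.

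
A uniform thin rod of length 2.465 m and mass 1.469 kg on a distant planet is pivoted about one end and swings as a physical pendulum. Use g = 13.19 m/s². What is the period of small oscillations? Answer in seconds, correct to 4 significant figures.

For a physical pendulum T = 2π√(I/(mgd)), with d = 1.2325 m from pivot to centre of mass.
I_cm = mL²/12 = 1.469 × 2.465²/12 = 0.74383 kg·m²; I = I_cm + md² = 0.74383 + 1.469 × 1.2325² = 2.9753 kg·m².
T = 2π√(2.9753/(1.469 × 13.19 × 1.2325)) = 2.218 s.

2.218 s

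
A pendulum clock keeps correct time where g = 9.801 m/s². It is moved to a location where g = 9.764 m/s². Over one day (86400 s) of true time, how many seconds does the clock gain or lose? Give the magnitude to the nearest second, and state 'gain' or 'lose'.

The clock's period scales as T ∝ 1/√g, so T'/T = √(9.801/9.764) = 1.00189.
In 86400 s of true time the clock registers 86400/1.00189 = 86236.8 s, so it loses 163 s.

lose 163 s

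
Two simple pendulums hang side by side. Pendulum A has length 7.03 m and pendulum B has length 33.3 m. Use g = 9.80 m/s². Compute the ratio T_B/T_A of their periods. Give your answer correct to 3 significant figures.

T ∝ √L, so T_B/T_A = √(L_B/L_A) = √(33.3/7.03) = 2.18.

2.18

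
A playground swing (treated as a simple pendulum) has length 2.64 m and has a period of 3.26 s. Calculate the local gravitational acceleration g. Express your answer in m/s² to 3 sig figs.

9.81 m/s²

From T = 2π√(L/g), g = 4π²L/T² = 4π² × 2.64/3.260² = 9.81 m/s².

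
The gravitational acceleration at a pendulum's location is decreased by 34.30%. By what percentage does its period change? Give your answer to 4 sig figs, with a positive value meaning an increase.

23.37%

T ∝ 1/√g, so T'/T = 1/√(0.65700) = 1.2337.
Percentage change in T = (1.2337 − 1) × 100% = 23.37%.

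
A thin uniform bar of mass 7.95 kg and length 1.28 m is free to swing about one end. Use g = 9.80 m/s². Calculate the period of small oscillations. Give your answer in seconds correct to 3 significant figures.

1.85 s

For a physical pendulum T = 2π√(I/(mgd)), with d = 0.6400 m from pivot to centre of mass.
I_cm = mL²/12 = 7.95 × 1.28²/12 = 1.085 kg·m²; I = I_cm + md² = 1.085 + 7.95 × 0.6400² = 4.342 kg·m².
T = 2π√(4.342/(7.95 × 9.80 × 0.6400)) = 1.85 s.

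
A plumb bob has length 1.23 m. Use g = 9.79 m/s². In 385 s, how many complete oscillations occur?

172

T = 2π√(L/g) = 2π√(1.23/9.79) = 2.227 s.
Number of complete oscillations = ⌊385/2.227⌋ = ⌊172.9⌋ = 172.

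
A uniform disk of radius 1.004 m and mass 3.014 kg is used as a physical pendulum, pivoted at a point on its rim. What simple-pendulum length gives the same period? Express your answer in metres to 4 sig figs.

1.506 m

The equivalent simple-pendulum length is L_eq = I/(md), where I is about the pivot and d = 1.0040 m.
I_cm = ½mR² = 1.5191 kg·m², so I = I_cm + md² = 1.5191 + 3.0382 = 4.5572 kg·m².
L_eq = 4.5572/(3.014 × 1.0040) = 1.506 m.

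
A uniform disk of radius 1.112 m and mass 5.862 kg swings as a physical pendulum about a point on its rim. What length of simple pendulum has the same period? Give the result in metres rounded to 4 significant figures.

1.668 m

The equivalent simple-pendulum length is L_eq = I/(md), where I is about the pivot and d = 1.1120 m.
I_cm = ½mR² = 3.6243 kg·m², so I = I_cm + md² = 3.6243 + 7.2486 = 10.873 kg·m².
L_eq = 10.873/(5.862 × 1.1120) = 1.668 m.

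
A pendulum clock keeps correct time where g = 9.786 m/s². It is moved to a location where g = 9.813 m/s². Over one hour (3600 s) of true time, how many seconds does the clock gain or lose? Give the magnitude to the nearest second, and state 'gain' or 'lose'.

The clock's period scales as T ∝ 1/√g, so T'/T = √(9.786/9.813) = 0.998623.
In 3600 s of true time the clock registers 3600/0.998623 = 3605.0 s, so it gains 5 s.

gain 5 s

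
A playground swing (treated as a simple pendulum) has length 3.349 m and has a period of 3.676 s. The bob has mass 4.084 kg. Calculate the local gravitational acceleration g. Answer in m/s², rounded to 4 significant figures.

9.784 m/s²

From T = 2π√(L/g), g = 4π²L/T² = 4π² × 3.349/3.6760² = 9.784 m/s².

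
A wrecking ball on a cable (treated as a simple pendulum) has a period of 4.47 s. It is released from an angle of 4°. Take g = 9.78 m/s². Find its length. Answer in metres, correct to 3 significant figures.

4.95 m

From T = 2π√(L/g), L = gT²/(4π²) = 9.78 × 4.470²/(4π²) = 4.95 m.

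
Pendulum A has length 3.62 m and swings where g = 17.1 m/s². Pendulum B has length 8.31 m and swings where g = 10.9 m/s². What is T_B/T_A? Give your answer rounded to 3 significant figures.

T = 2π√(L/g), so T_B/T_A = √((L_B/g_B)/(L_A/g_A)) = √((8.31/10.9)/(3.62/17.1)) = 1.90.

1.90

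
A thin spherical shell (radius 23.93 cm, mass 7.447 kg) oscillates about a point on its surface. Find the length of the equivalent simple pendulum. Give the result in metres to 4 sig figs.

The equivalent simple-pendulum length is L_eq = I/(md), where I is about the pivot and d = 0.23930 m.
I_cm = (2/3)mR² = 0.28430 kg·m², so I = I_cm + md² = 0.28430 + 0.42645 = 0.71075 kg·m².
L_eq = 0.71075/(7.447 × 0.23930) = 0.3988 m.

0.3988 m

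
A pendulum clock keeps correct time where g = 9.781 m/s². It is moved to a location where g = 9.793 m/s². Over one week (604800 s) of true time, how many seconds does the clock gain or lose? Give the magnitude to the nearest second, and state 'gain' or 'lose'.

gain 371 s

The clock's period scales as T ∝ 1/√g, so T'/T = √(9.781/9.793) = 0.999387.
In 604800 s of true time the clock registers 604800/0.999387 = 605170.9 s, so it gains 371 s.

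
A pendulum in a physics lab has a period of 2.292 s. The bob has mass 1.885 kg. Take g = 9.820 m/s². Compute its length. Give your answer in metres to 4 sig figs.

1.307 m

From T = 2π√(L/g), L = gT²/(4π²) = 9.820 × 2.2920²/(4π²) = 1.307 m.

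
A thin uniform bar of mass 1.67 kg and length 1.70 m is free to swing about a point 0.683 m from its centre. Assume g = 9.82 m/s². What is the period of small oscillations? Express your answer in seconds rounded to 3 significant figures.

For a physical pendulum T = 2π√(I/(mgd)), with d = 0.6830 m from pivot to centre of mass.
I_cm = mL²/12 = 1.67 × 1.70²/12 = 0.4022 kg·m²; I = I_cm + md² = 0.4022 + 1.67 × 0.6830² = 1.181 kg·m².
T = 2π√(1.181/(1.67 × 9.82 × 0.6830)) = 2.04 s.

2.04 s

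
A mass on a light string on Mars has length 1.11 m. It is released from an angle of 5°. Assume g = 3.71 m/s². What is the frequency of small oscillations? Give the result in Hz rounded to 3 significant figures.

0.291 Hz

T = 2π√(L/g) = 2π√(1.11/3.71) = 3.437 s, so f = 1/T = 0.291 Hz.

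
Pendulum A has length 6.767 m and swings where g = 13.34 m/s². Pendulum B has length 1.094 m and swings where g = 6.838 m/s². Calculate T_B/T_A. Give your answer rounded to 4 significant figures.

T = 2π√(L/g), so T_B/T_A = √((L_B/g_B)/(L_A/g_A)) = √((1.094/6.838)/(6.767/13.34)) = 0.5616.

0.5616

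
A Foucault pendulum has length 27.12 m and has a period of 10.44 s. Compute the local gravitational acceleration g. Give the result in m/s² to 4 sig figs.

9.823 m/s²

From T = 2π√(L/g), g = 4π²L/T² = 4π² × 27.12/10.440² = 9.823 m/s².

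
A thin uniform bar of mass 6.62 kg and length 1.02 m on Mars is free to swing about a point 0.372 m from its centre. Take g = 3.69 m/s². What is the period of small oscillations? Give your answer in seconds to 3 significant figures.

2.54 s

For a physical pendulum T = 2π√(I/(mgd)), with d = 0.3720 m from pivot to centre of mass.
I_cm = mL²/12 = 6.62 × 1.02²/12 = 0.5740 kg·m²; I = I_cm + md² = 0.5740 + 6.62 × 0.3720² = 1.490 kg·m².
T = 2π√(1.490/(6.62 × 3.69 × 0.3720)) = 2.54 s.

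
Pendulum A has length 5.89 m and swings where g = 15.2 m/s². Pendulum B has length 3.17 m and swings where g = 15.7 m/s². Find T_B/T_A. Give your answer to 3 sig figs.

0.722

T = 2π√(L/g), so T_B/T_A = √((L_B/g_B)/(L_A/g_A)) = √((3.17/15.7)/(5.89/15.2)) = 0.722.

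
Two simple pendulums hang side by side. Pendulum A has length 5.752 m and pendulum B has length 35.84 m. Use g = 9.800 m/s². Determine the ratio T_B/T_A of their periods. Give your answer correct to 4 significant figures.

2.496

T ∝ √L, so T_B/T_A = √(L_B/L_A) = √(35.84/5.752) = 2.496.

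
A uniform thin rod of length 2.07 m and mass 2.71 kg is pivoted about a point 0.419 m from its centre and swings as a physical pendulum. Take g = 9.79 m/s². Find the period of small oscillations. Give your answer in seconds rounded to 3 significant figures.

2.26 s

For a physical pendulum T = 2π√(I/(mgd)), with d = 0.4190 m from pivot to centre of mass.
I_cm = mL²/12 = 2.71 × 2.07²/12 = 0.9677 kg·m²; I = I_cm + md² = 0.9677 + 2.71 × 0.4190² = 1.443 kg·m².
T = 2π√(1.443/(2.71 × 9.79 × 0.4190)) = 2.26 s.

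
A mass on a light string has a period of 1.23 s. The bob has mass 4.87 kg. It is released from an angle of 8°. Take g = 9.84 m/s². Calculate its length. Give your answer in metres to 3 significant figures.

From T = 2π√(L/g), L = gT²/(4π²) = 9.84 × 1.230²/(4π²) = 0.377 m.

0.377 m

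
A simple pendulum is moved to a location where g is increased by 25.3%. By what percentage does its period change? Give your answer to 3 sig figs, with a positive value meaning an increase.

T ∝ 1/√g, so T'/T = 1/√(1.253) = 0.8934.
Percentage change in T = (0.8934 − 1) × 100% = -10.7%.

-10.7%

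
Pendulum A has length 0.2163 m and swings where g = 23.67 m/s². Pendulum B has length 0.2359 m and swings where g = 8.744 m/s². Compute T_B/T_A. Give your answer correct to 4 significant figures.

1.718

T = 2π√(L/g), so T_B/T_A = √((L_B/g_B)/(L_A/g_A)) = √((0.2359/8.744)/(0.2163/23.67)) = 1.718.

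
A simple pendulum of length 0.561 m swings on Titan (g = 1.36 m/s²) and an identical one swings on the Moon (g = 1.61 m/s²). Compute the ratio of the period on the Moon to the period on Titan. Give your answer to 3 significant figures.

T ∝ 1/√g, so T₂/T₁ = √(g₁/g₂) = √(1.36/1.61) = 0.919.

0.919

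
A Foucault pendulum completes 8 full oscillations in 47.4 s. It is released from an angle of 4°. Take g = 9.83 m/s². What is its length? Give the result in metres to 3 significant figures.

8.74 m

T = 47.4/8 = 5.925 s.
From T = 2π√(L/g), L = gT²/(4π²) = 9.83 × 5.925²/(4π²) = 8.74 m.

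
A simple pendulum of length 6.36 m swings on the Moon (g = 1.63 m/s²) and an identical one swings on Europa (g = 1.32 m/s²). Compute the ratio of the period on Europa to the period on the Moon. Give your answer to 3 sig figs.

1.11

T ∝ 1/√g, so T₂/T₁ = √(g₁/g₂) = √(1.63/1.32) = 1.11.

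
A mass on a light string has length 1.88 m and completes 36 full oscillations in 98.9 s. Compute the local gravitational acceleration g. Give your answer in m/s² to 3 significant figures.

9.83 m/s²

T = 98.9/36 = 2.747 s.
From T = 2π√(L/g), g = 4π²L/T² = 4π² × 1.88/2.747² = 9.83 m/s².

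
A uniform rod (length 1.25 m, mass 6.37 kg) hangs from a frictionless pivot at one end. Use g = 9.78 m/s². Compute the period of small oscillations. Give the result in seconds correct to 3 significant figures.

1.83 s

For a physical pendulum T = 2π√(I/(mgd)), with d = 0.6250 m from pivot to centre of mass.
I_cm = mL²/12 = 6.37 × 1.25²/12 = 0.8294 kg·m²; I = I_cm + md² = 0.8294 + 6.37 × 0.6250² = 3.318 kg·m².
T = 2π√(3.318/(6.37 × 9.78 × 0.6250)) = 1.83 s.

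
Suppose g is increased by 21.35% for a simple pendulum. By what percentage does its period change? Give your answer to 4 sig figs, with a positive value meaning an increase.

-9.222%

T ∝ 1/√g, so T'/T = 1/√(1.2135) = 0.90778.
Percentage change in T = (0.90778 − 1) × 100% = -9.222%.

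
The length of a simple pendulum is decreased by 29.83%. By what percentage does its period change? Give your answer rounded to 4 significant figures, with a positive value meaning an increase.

-16.23%

T ∝ √L, so T'/T = √(0.70170) = 0.83768.
Percentage change in T = (0.83768 − 1) × 100% = -16.23%.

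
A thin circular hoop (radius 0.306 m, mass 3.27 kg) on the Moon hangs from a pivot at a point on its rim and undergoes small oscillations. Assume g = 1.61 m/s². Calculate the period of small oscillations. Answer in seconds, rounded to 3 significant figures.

I_cm = mr² = 0.3062 kg·m². The pivot is at distance d = 0.306 m from the centre of mass.
By the parallel-axis theorem, I = I_cm + md² = 0.3062 + 0.3062 = 0.6124 kg·m².
T = 2π√(I/(mgd)) = 2π√(0.6124/(3.27 × 1.61 × 0.306)) = 3.87 s.

3.87 s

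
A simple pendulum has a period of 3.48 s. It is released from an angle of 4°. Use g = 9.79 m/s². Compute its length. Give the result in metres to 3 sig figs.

From T = 2π√(L/g), L = gT²/(4π²) = 9.79 × 3.480²/(4π²) = 3.00 m.

3.00 m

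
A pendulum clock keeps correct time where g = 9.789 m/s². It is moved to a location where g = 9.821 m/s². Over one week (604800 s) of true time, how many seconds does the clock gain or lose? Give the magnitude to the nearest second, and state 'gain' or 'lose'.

gain 988 s

The clock's period scales as T ∝ 1/√g, so T'/T = √(9.789/9.821) = 0.998370.
In 604800 s of true time the clock registers 604800/0.998370 = 605787.7 s, so it gains 988 s.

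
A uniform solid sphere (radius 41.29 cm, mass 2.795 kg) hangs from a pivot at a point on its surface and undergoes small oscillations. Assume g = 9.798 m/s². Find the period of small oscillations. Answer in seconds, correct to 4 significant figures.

I_cm = (2/5)mr² = 0.19060 kg·m². The pivot is at distance d = 0.4129 m from the centre of mass.
By the parallel-axis theorem, I = I_cm + md² = 0.19060 + 0.47651 = 0.66711 kg·m².
T = 2π√(I/(mgd)) = 2π√(0.66711/(2.795 × 9.798 × 0.4129)) = 1.526 s.

1.526 s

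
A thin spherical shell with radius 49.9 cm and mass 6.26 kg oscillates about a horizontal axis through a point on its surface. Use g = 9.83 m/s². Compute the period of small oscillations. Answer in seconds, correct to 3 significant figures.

I_cm = (2/3)mr² = 1.039 kg·m². The pivot is at distance d = 0.499 m from the centre of mass.
By the parallel-axis theorem, I = I_cm + md² = 1.039 + 1.559 = 2.598 kg·m².
T = 2π√(I/(mgd)) = 2π√(2.598/(6.26 × 9.83 × 0.499)) = 1.83 s.

1.83 s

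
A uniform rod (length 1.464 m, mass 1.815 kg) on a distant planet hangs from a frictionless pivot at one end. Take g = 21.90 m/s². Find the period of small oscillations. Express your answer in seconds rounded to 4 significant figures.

For a physical pendulum T = 2π√(I/(mgd)), with d = 0.73200 m from pivot to centre of mass.
I_cm = mL²/12 = 1.815 × 1.464²/12 = 0.32417 kg·m²; I = I_cm + md² = 0.32417 + 1.815 × 0.73200² = 1.2967 kg·m².
T = 2π√(1.2967/(1.815 × 21.90 × 0.73200)) = 1.326 s.

1.326 s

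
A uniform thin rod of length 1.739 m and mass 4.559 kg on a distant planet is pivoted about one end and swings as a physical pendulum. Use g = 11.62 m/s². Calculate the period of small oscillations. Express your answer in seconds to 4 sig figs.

1.985 s

For a physical pendulum T = 2π√(I/(mgd)), with d = 0.86950 m from pivot to centre of mass.
I_cm = mL²/12 = 4.559 × 1.739²/12 = 1.1489 kg·m²; I = I_cm + md² = 1.1489 + 4.559 × 0.86950² = 4.5957 kg·m².
T = 2π√(4.5957/(4.559 × 11.62 × 0.86950)) = 1.985 s.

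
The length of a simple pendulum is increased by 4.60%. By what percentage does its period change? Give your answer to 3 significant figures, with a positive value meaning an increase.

T ∝ √L, so T'/T = √(1.046) = 1.023.
Percentage change in T = (1.023 − 1) × 100% = 2.27%.

2.27%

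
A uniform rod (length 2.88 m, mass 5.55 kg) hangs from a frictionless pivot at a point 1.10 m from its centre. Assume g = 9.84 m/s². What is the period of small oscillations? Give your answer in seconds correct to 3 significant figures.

2.63 s

For a physical pendulum T = 2π√(I/(mgd)), with d = 1.100 m from pivot to centre of mass.
I_cm = mL²/12 = 5.55 × 2.88²/12 = 3.836 kg·m²; I = I_cm + md² = 3.836 + 5.55 × 1.100² = 10.55 kg·m².
T = 2π√(10.55/(5.55 × 9.84 × 1.100)) = 2.63 s.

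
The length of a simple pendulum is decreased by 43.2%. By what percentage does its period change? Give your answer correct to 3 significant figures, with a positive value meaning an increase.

T ∝ √L, so T'/T = √(0.5680) = 0.7537.
Percentage change in T = (0.7537 − 1) × 100% = -24.6%.

-24.6%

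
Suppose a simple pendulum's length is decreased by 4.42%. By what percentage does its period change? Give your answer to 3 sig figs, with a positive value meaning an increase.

-2.23%

T ∝ √L, so T'/T = √(0.9558) = 0.9777.
Percentage change in T = (0.9777 − 1) × 100% = -2.23%.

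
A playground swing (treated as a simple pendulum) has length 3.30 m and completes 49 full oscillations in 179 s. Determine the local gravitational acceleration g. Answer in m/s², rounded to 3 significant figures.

9.76 m/s²

T = 179/49 = 3.653 s.
From T = 2π√(L/g), g = 4π²L/T² = 4π² × 3.30/3.653² = 9.76 m/s².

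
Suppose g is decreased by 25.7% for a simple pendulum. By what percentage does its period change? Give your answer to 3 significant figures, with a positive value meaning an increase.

16.0%

T ∝ 1/√g, so T'/T = 1/√(0.7430) = 1.160.
Percentage change in T = (1.160 − 1) × 100% = 16.0%.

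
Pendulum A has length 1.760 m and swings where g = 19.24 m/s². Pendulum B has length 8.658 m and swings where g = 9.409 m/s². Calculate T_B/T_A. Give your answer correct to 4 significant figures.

T = 2π√(L/g), so T_B/T_A = √((L_B/g_B)/(L_A/g_A)) = √((8.658/9.409)/(1.760/19.24)) = 3.172.

3.172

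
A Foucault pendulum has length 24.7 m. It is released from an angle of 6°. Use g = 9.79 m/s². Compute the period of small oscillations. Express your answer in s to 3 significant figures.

9.98 s

T = 2π√(L/g) = 2π√(24.7/9.79) = 2π × 1.588 = 9.98 s.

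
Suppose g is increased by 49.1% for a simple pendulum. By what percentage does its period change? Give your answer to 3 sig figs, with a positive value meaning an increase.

-18.1%

T ∝ 1/√g, so T'/T = 1/√(1.491) = 0.8190.
Percentage change in T = (0.8190 − 1) × 100% = -18.1%.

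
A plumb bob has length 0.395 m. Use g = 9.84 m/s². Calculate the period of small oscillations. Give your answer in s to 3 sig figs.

T = 2π√(L/g) = 2π√(0.395/9.84) = 2π × 0.2004 = 1.26 s.

1.26 s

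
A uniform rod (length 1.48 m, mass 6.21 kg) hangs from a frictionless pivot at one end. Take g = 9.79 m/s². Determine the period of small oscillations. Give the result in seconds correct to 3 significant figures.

For a physical pendulum T = 2π√(I/(mgd)), with d = 0.7400 m from pivot to centre of mass.
I_cm = mL²/12 = 6.21 × 1.48²/12 = 1.134 kg·m²; I = I_cm + md² = 1.134 + 6.21 × 0.7400² = 4.534 kg·m².
T = 2π√(4.534/(6.21 × 9.79 × 0.7400)) = 1.99 s.

1.99 s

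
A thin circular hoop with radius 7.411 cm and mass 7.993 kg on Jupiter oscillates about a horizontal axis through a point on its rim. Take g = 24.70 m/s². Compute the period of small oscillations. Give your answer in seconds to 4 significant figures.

0.4867 s

I_cm = mr² = 0.043900 kg·m². The pivot is at distance d = 0.07411 m from the centre of mass.
By the parallel-axis theorem, I = I_cm + md² = 0.043900 + 0.043900 = 0.087800 kg·m².
T = 2π√(I/(mgd)) = 2π√(0.087800/(7.993 × 24.70 × 0.07411)) = 0.4867 s.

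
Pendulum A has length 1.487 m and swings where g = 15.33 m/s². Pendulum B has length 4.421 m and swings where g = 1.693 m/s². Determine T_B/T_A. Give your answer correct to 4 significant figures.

5.189

T = 2π√(L/g), so T_B/T_A = √((L_B/g_B)/(L_A/g_A)) = √((4.421/1.693)/(1.487/15.33)) = 5.189.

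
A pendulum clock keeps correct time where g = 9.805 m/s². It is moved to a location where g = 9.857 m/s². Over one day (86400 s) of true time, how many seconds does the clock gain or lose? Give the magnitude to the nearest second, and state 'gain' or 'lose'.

The clock's period scales as T ∝ 1/√g, so T'/T = √(9.805/9.857) = 0.997359.
In 86400 s of true time the clock registers 86400/0.997359 = 86628.8 s, so it gains 229 s.

gain 229 s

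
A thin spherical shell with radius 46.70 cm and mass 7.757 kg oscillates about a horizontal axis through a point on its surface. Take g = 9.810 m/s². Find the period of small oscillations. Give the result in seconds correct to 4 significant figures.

I_cm = (2/3)mr² = 1.1278 kg·m². The pivot is at distance d = 0.4670 m from the centre of mass.
By the parallel-axis theorem, I = I_cm + md² = 1.1278 + 1.6917 = 2.8195 kg·m².
T = 2π√(I/(mgd)) = 2π√(2.8195/(7.757 × 9.810 × 0.4670)) = 1.770 s.

1.770 s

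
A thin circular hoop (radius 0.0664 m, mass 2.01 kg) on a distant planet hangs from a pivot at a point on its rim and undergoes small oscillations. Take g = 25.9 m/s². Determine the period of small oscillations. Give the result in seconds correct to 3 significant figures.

0.450 s

I_cm = mr² = 0.008862 kg·m². The pivot is at distance d = 0.0664 m from the centre of mass.
By the parallel-axis theorem, I = I_cm + md² = 0.008862 + 0.008862 = 0.01772 kg·m².
T = 2π√(I/(mgd)) = 2π√(0.01772/(2.01 × 25.9 × 0.0664)) = 0.450 s.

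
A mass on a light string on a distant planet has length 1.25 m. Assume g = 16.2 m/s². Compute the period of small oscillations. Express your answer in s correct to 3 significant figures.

T = 2π√(L/g) = 2π√(1.25/16.2) = 2π × 0.2778 = 1.75 s.

1.75 s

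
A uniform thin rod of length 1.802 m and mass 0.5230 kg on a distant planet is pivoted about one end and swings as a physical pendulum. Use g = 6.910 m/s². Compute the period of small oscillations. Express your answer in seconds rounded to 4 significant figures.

2.620 s

For a physical pendulum T = 2π√(I/(mgd)), with d = 0.90100 m from pivot to centre of mass.
I_cm = mL²/12 = 0.5230 × 1.802²/12 = 0.14152 kg·m²; I = I_cm + md² = 0.14152 + 0.5230 × 0.90100² = 0.56610 kg·m².
T = 2π√(0.56610/(0.5230 × 6.910 × 0.90100)) = 2.620 s.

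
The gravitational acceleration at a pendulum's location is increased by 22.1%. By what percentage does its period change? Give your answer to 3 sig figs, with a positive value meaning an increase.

-9.50%

T ∝ 1/√g, so T'/T = 1/√(1.221) = 0.9050.
Percentage change in T = (0.9050 − 1) × 100% = -9.50%.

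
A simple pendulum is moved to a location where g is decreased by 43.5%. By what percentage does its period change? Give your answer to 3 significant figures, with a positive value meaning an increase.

T ∝ 1/√g, so T'/T = 1/√(0.5650) = 1.330.
Percentage change in T = (1.330 − 1) × 100% = 33.0%.

33.0%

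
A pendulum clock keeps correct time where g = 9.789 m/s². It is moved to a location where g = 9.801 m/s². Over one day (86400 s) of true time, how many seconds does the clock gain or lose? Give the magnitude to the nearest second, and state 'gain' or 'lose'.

gain 53 s

The clock's period scales as T ∝ 1/√g, so T'/T = √(9.789/9.801) = 0.999388.
In 86400 s of true time the clock registers 86400/0.999388 = 86452.9 s, so it gains 53 s.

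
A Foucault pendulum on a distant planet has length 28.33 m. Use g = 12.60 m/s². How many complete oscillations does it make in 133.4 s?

T = 2π√(L/g) = 2π√(28.33/12.60) = 9.4215 s.
Number of complete oscillations = ⌊133.4/9.4215⌋ = ⌊14.159⌋ = 14.

14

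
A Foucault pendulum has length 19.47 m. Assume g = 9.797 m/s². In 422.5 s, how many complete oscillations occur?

T = 2π√(L/g) = 2π√(19.47/9.797) = 8.8576 s.
Number of complete oscillations = ⌊422.5/8.8576⌋ = ⌊47.699⌋ = 47.

47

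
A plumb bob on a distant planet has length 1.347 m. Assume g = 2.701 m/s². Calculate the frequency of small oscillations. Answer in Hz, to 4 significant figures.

0.2254 Hz

T = 2π√(L/g) = 2π√(1.347/2.701) = 4.4371 s, so f = 1/T = 0.2254 Hz.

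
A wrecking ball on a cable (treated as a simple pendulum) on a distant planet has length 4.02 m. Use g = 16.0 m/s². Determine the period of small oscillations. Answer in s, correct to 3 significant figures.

T = 2π√(L/g) = 2π√(4.02/16.0) = 2π × 0.5012 = 3.15 s.

3.15 s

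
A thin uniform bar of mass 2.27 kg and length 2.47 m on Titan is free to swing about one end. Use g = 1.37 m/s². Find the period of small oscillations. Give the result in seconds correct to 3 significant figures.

For a physical pendulum T = 2π√(I/(mgd)), with d = 1.235 m from pivot to centre of mass.
I_cm = mL²/12 = 2.27 × 2.47²/12 = 1.154 kg·m²; I = I_cm + md² = 1.154 + 2.27 × 1.235² = 4.616 kg·m².
T = 2π√(4.616/(2.27 × 1.37 × 1.235)) = 6.89 s.

6.89 s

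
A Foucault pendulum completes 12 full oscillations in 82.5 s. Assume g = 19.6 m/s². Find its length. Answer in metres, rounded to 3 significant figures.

T = 82.5/12 = 6.875 s.
From T = 2π√(L/g), L = gT²/(4π²) = 19.6 × 6.875²/(4π²) = 23.5 m.

23.5 m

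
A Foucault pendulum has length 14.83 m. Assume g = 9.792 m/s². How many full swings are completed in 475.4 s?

61

T = 2π√(L/g) = 2π√(14.83/9.792) = 7.7324 s.
Number of complete oscillations = ⌊475.4/7.7324⌋ = ⌊61.481⌋ = 61.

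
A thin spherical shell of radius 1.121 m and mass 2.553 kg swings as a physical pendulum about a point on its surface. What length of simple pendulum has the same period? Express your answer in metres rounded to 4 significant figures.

The equivalent simple-pendulum length is L_eq = I/(md), where I is about the pivot and d = 1.1210 m.
I_cm = (2/3)mR² = 2.1388 kg·m², so I = I_cm + md² = 2.1388 + 3.2082 = 5.3470 kg·m².
L_eq = 5.3470/(2.553 × 1.1210) = 1.868 m.

1.868 m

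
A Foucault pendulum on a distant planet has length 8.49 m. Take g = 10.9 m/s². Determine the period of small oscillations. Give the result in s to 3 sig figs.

T = 2π√(L/g) = 2π√(8.49/10.9) = 2π × 0.8826 = 5.55 s.

5.55 s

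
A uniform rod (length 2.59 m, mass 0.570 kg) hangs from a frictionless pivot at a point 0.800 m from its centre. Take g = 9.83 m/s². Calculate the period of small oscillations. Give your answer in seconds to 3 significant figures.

For a physical pendulum T = 2π√(I/(mgd)), with d = 0.8000 m from pivot to centre of mass.
I_cm = mL²/12 = 0.570 × 2.59²/12 = 0.3186 kg·m²; I = I_cm + md² = 0.3186 + 0.570 × 0.8000² = 0.6834 kg·m².
T = 2π√(0.6834/(0.570 × 9.83 × 0.8000)) = 2.45 s.

2.45 s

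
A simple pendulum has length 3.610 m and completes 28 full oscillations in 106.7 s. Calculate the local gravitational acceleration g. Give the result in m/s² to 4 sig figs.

T = 106.7/28 = 3.8107 s.
From T = 2π√(L/g), g = 4π²L/T² = 4π² × 3.610/3.8107² = 9.814 m/s².

9.814 m/s²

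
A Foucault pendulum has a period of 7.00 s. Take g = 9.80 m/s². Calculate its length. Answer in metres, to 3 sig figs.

12.2 m

From T = 2π√(L/g), L = gT²/(4π²) = 9.80 × 7.000²/(4π²) = 12.2 m.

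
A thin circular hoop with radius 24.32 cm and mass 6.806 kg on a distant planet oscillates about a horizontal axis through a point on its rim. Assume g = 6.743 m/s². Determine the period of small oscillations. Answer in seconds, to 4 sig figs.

I_cm = mr² = 0.40255 kg·m². The pivot is at distance d = 0.2432 m from the centre of mass.
By the parallel-axis theorem, I = I_cm + md² = 0.40255 + 0.40255 = 0.80510 kg·m².
T = 2π√(I/(mgd)) = 2π√(0.80510/(6.806 × 6.743 × 0.2432)) = 1.688 s.

1.688 s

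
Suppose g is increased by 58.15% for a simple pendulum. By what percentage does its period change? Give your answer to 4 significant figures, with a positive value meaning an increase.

T ∝ 1/√g, so T'/T = 1/√(1.5815) = 0.79518.
Percentage change in T = (0.79518 − 1) × 100% = -20.48%.

-20.48%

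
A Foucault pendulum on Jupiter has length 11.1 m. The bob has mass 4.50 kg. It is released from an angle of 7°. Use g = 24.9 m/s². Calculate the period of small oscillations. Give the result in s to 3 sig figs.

T = 2π√(L/g) = 2π√(11.1/24.9) = 2π × 0.6677 = 4.20 s.

4.20 s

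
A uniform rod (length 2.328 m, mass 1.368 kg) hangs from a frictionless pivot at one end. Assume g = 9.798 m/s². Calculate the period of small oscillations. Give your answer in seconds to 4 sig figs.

2.501 s

For a physical pendulum T = 2π√(I/(mgd)), with d = 1.1640 m from pivot to centre of mass.
I_cm = mL²/12 = 1.368 × 2.328²/12 = 0.61783 kg·m²; I = I_cm + md² = 0.61783 + 1.368 × 1.1640² = 2.4713 kg·m².
T = 2π√(2.4713/(1.368 × 9.798 × 1.1640)) = 2.501 s.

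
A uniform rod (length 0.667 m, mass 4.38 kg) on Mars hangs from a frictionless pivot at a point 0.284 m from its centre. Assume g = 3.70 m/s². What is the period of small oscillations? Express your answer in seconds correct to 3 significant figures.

2.10 s

For a physical pendulum T = 2π√(I/(mgd)), with d = 0.2840 m from pivot to centre of mass.
I_cm = mL²/12 = 4.38 × 0.667²/12 = 0.1624 kg·m²; I = I_cm + md² = 0.1624 + 4.38 × 0.2840² = 0.5157 kg·m².
T = 2π√(0.5157/(4.38 × 3.70 × 0.2840)) = 2.10 s.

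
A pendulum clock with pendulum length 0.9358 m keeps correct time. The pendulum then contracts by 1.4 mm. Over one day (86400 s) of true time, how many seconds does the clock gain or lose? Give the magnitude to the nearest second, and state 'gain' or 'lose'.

T ∝ √L, so T'/T = √(0.93440/0.9358) = 0.999252.
In 86400 s of true time the clock registers 86400/0.999252 = 86464.7 s, so it gains 65 s.

gain 65 s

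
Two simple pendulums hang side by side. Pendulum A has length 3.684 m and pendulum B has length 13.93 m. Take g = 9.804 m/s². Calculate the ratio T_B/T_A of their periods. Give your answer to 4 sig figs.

T ∝ √L, so T_B/T_A = √(L_B/L_A) = √(13.93/3.684) = 1.945.

1.945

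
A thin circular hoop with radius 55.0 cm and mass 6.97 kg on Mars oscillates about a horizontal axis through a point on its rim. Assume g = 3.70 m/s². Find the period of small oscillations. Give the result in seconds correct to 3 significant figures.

3.43 s

I_cm = mr² = 2.108 kg·m². The pivot is at distance d = 0.550 m from the centre of mass.
By the parallel-axis theorem, I = I_cm + md² = 2.108 + 2.108 = 4.217 kg·m².
T = 2π√(I/(mgd)) = 2π√(4.217/(6.97 × 3.70 × 0.550)) = 3.43 s.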